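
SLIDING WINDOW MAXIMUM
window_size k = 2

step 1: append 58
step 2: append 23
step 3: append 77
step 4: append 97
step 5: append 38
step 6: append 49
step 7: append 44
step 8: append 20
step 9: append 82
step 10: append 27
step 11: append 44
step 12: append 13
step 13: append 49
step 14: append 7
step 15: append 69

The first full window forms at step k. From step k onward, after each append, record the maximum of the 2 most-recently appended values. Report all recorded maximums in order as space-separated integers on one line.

Answer: 58 77 97 97 49 49 44 82 82 44 44 49 49 69

Derivation:
step 1: append 58 -> window=[58] (not full yet)
step 2: append 23 -> window=[58, 23] -> max=58
step 3: append 77 -> window=[23, 77] -> max=77
step 4: append 97 -> window=[77, 97] -> max=97
step 5: append 38 -> window=[97, 38] -> max=97
step 6: append 49 -> window=[38, 49] -> max=49
step 7: append 44 -> window=[49, 44] -> max=49
step 8: append 20 -> window=[44, 20] -> max=44
step 9: append 82 -> window=[20, 82] -> max=82
step 10: append 27 -> window=[82, 27] -> max=82
step 11: append 44 -> window=[27, 44] -> max=44
step 12: append 13 -> window=[44, 13] -> max=44
step 13: append 49 -> window=[13, 49] -> max=49
step 14: append 7 -> window=[49, 7] -> max=49
step 15: append 69 -> window=[7, 69] -> max=69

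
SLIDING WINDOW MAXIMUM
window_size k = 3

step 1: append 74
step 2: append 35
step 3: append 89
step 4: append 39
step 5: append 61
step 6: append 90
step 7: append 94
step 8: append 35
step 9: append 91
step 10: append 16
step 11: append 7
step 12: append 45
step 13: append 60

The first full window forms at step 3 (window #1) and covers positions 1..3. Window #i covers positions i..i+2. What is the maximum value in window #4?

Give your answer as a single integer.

step 1: append 74 -> window=[74] (not full yet)
step 2: append 35 -> window=[74, 35] (not full yet)
step 3: append 89 -> window=[74, 35, 89] -> max=89
step 4: append 39 -> window=[35, 89, 39] -> max=89
step 5: append 61 -> window=[89, 39, 61] -> max=89
step 6: append 90 -> window=[39, 61, 90] -> max=90
Window #4 max = 90

Answer: 90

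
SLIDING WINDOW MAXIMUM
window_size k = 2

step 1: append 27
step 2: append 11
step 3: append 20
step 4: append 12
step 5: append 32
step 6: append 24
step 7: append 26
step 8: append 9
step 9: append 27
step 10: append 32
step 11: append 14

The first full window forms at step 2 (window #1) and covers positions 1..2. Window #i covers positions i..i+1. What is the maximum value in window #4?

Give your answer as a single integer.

step 1: append 27 -> window=[27] (not full yet)
step 2: append 11 -> window=[27, 11] -> max=27
step 3: append 20 -> window=[11, 20] -> max=20
step 4: append 12 -> window=[20, 12] -> max=20
step 5: append 32 -> window=[12, 32] -> max=32
Window #4 max = 32

Answer: 32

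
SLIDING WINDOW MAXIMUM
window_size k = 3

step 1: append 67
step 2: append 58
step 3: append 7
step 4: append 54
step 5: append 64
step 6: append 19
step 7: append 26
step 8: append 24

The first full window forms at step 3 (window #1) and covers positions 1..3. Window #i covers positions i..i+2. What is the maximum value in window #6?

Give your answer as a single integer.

step 1: append 67 -> window=[67] (not full yet)
step 2: append 58 -> window=[67, 58] (not full yet)
step 3: append 7 -> window=[67, 58, 7] -> max=67
step 4: append 54 -> window=[58, 7, 54] -> max=58
step 5: append 64 -> window=[7, 54, 64] -> max=64
step 6: append 19 -> window=[54, 64, 19] -> max=64
step 7: append 26 -> window=[64, 19, 26] -> max=64
step 8: append 24 -> window=[19, 26, 24] -> max=26
Window #6 max = 26

Answer: 26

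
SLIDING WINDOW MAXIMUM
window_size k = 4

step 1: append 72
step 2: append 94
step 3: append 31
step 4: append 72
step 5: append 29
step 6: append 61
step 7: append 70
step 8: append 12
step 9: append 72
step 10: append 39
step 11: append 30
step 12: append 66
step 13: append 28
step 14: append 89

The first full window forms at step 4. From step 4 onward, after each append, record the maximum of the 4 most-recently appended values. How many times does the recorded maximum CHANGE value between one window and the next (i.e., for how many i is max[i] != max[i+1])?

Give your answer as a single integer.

Answer: 5

Derivation:
step 1: append 72 -> window=[72] (not full yet)
step 2: append 94 -> window=[72, 94] (not full yet)
step 3: append 31 -> window=[72, 94, 31] (not full yet)
step 4: append 72 -> window=[72, 94, 31, 72] -> max=94
step 5: append 29 -> window=[94, 31, 72, 29] -> max=94
step 6: append 61 -> window=[31, 72, 29, 61] -> max=72
step 7: append 70 -> window=[72, 29, 61, 70] -> max=72
step 8: append 12 -> window=[29, 61, 70, 12] -> max=70
step 9: append 72 -> window=[61, 70, 12, 72] -> max=72
step 10: append 39 -> window=[70, 12, 72, 39] -> max=72
step 11: append 30 -> window=[12, 72, 39, 30] -> max=72
step 12: append 66 -> window=[72, 39, 30, 66] -> max=72
step 13: append 28 -> window=[39, 30, 66, 28] -> max=66
step 14: append 89 -> window=[30, 66, 28, 89] -> max=89
Recorded maximums: 94 94 72 72 70 72 72 72 72 66 89
Changes between consecutive maximums: 5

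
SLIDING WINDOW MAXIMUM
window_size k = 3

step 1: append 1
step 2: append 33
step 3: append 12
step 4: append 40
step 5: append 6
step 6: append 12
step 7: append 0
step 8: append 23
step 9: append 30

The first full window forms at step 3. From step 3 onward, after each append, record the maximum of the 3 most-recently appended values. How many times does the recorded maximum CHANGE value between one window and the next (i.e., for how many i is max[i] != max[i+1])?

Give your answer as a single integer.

Answer: 4

Derivation:
step 1: append 1 -> window=[1] (not full yet)
step 2: append 33 -> window=[1, 33] (not full yet)
step 3: append 12 -> window=[1, 33, 12] -> max=33
step 4: append 40 -> window=[33, 12, 40] -> max=40
step 5: append 6 -> window=[12, 40, 6] -> max=40
step 6: append 12 -> window=[40, 6, 12] -> max=40
step 7: append 0 -> window=[6, 12, 0] -> max=12
step 8: append 23 -> window=[12, 0, 23] -> max=23
step 9: append 30 -> window=[0, 23, 30] -> max=30
Recorded maximums: 33 40 40 40 12 23 30
Changes between consecutive maximums: 4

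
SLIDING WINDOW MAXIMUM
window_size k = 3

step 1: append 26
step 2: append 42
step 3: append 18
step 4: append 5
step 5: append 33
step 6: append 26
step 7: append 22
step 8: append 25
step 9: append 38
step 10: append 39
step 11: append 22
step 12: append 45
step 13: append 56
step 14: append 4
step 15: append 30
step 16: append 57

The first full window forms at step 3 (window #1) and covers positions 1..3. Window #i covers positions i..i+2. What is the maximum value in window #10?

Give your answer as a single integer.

Answer: 45

Derivation:
step 1: append 26 -> window=[26] (not full yet)
step 2: append 42 -> window=[26, 42] (not full yet)
step 3: append 18 -> window=[26, 42, 18] -> max=42
step 4: append 5 -> window=[42, 18, 5] -> max=42
step 5: append 33 -> window=[18, 5, 33] -> max=33
step 6: append 26 -> window=[5, 33, 26] -> max=33
step 7: append 22 -> window=[33, 26, 22] -> max=33
step 8: append 25 -> window=[26, 22, 25] -> max=26
step 9: append 38 -> window=[22, 25, 38] -> max=38
step 10: append 39 -> window=[25, 38, 39] -> max=39
step 11: append 22 -> window=[38, 39, 22] -> max=39
step 12: append 45 -> window=[39, 22, 45] -> max=45
Window #10 max = 45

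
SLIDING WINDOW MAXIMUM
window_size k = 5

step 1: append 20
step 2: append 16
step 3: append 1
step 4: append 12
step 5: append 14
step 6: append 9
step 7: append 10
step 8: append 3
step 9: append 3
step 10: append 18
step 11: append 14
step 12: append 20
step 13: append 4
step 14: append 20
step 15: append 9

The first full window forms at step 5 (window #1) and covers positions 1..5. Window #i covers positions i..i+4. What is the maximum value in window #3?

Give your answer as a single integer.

step 1: append 20 -> window=[20] (not full yet)
step 2: append 16 -> window=[20, 16] (not full yet)
step 3: append 1 -> window=[20, 16, 1] (not full yet)
step 4: append 12 -> window=[20, 16, 1, 12] (not full yet)
step 5: append 14 -> window=[20, 16, 1, 12, 14] -> max=20
step 6: append 9 -> window=[16, 1, 12, 14, 9] -> max=16
step 7: append 10 -> window=[1, 12, 14, 9, 10] -> max=14
Window #3 max = 14

Answer: 14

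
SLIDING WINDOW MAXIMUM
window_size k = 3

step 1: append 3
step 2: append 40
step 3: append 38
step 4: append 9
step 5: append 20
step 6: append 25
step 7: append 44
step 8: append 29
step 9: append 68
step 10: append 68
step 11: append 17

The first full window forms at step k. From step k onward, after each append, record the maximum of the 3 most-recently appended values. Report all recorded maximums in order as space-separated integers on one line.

step 1: append 3 -> window=[3] (not full yet)
step 2: append 40 -> window=[3, 40] (not full yet)
step 3: append 38 -> window=[3, 40, 38] -> max=40
step 4: append 9 -> window=[40, 38, 9] -> max=40
step 5: append 20 -> window=[38, 9, 20] -> max=38
step 6: append 25 -> window=[9, 20, 25] -> max=25
step 7: append 44 -> window=[20, 25, 44] -> max=44
step 8: append 29 -> window=[25, 44, 29] -> max=44
step 9: append 68 -> window=[44, 29, 68] -> max=68
step 10: append 68 -> window=[29, 68, 68] -> max=68
step 11: append 17 -> window=[68, 68, 17] -> max=68

Answer: 40 40 38 25 44 44 68 68 68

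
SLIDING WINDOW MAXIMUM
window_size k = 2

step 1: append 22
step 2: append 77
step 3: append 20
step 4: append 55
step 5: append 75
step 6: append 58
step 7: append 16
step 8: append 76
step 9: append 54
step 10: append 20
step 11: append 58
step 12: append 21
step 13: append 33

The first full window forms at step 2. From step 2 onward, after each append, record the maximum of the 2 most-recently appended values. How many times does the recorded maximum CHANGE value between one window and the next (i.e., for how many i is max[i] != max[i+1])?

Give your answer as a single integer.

step 1: append 22 -> window=[22] (not full yet)
step 2: append 77 -> window=[22, 77] -> max=77
step 3: append 20 -> window=[77, 20] -> max=77
step 4: append 55 -> window=[20, 55] -> max=55
step 5: append 75 -> window=[55, 75] -> max=75
step 6: append 58 -> window=[75, 58] -> max=75
step 7: append 16 -> window=[58, 16] -> max=58
step 8: append 76 -> window=[16, 76] -> max=76
step 9: append 54 -> window=[76, 54] -> max=76
step 10: append 20 -> window=[54, 20] -> max=54
step 11: append 58 -> window=[20, 58] -> max=58
step 12: append 21 -> window=[58, 21] -> max=58
step 13: append 33 -> window=[21, 33] -> max=33
Recorded maximums: 77 77 55 75 75 58 76 76 54 58 58 33
Changes between consecutive maximums: 7

Answer: 7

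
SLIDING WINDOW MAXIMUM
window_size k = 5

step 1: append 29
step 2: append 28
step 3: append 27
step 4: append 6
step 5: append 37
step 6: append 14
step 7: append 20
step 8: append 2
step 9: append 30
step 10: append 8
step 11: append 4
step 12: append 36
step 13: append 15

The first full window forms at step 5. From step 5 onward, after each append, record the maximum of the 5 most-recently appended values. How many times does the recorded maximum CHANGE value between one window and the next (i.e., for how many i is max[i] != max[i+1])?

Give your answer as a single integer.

Answer: 2

Derivation:
step 1: append 29 -> window=[29] (not full yet)
step 2: append 28 -> window=[29, 28] (not full yet)
step 3: append 27 -> window=[29, 28, 27] (not full yet)
step 4: append 6 -> window=[29, 28, 27, 6] (not full yet)
step 5: append 37 -> window=[29, 28, 27, 6, 37] -> max=37
step 6: append 14 -> window=[28, 27, 6, 37, 14] -> max=37
step 7: append 20 -> window=[27, 6, 37, 14, 20] -> max=37
step 8: append 2 -> window=[6, 37, 14, 20, 2] -> max=37
step 9: append 30 -> window=[37, 14, 20, 2, 30] -> max=37
step 10: append 8 -> window=[14, 20, 2, 30, 8] -> max=30
step 11: append 4 -> window=[20, 2, 30, 8, 4] -> max=30
step 12: append 36 -> window=[2, 30, 8, 4, 36] -> max=36
step 13: append 15 -> window=[30, 8, 4, 36, 15] -> max=36
Recorded maximums: 37 37 37 37 37 30 30 36 36
Changes between consecutive maximums: 2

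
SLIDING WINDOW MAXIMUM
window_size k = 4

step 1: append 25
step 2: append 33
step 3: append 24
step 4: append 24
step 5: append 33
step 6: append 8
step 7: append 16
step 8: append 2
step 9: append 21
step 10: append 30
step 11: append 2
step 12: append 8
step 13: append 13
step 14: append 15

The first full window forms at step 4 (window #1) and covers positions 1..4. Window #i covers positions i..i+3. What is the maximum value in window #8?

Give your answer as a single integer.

step 1: append 25 -> window=[25] (not full yet)
step 2: append 33 -> window=[25, 33] (not full yet)
step 3: append 24 -> window=[25, 33, 24] (not full yet)
step 4: append 24 -> window=[25, 33, 24, 24] -> max=33
step 5: append 33 -> window=[33, 24, 24, 33] -> max=33
step 6: append 8 -> window=[24, 24, 33, 8] -> max=33
step 7: append 16 -> window=[24, 33, 8, 16] -> max=33
step 8: append 2 -> window=[33, 8, 16, 2] -> max=33
step 9: append 21 -> window=[8, 16, 2, 21] -> max=21
step 10: append 30 -> window=[16, 2, 21, 30] -> max=30
step 11: append 2 -> window=[2, 21, 30, 2] -> max=30
Window #8 max = 30

Answer: 30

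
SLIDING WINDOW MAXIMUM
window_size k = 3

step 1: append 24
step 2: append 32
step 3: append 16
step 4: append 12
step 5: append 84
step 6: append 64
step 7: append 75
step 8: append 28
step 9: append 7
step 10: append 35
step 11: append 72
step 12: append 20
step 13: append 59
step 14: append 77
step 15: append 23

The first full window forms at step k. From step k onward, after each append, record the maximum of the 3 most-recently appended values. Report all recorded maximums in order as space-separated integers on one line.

step 1: append 24 -> window=[24] (not full yet)
step 2: append 32 -> window=[24, 32] (not full yet)
step 3: append 16 -> window=[24, 32, 16] -> max=32
step 4: append 12 -> window=[32, 16, 12] -> max=32
step 5: append 84 -> window=[16, 12, 84] -> max=84
step 6: append 64 -> window=[12, 84, 64] -> max=84
step 7: append 75 -> window=[84, 64, 75] -> max=84
step 8: append 28 -> window=[64, 75, 28] -> max=75
step 9: append 7 -> window=[75, 28, 7] -> max=75
step 10: append 35 -> window=[28, 7, 35] -> max=35
step 11: append 72 -> window=[7, 35, 72] -> max=72
step 12: append 20 -> window=[35, 72, 20] -> max=72
step 13: append 59 -> window=[72, 20, 59] -> max=72
step 14: append 77 -> window=[20, 59, 77] -> max=77
step 15: append 23 -> window=[59, 77, 23] -> max=77

Answer: 32 32 84 84 84 75 75 35 72 72 72 77 77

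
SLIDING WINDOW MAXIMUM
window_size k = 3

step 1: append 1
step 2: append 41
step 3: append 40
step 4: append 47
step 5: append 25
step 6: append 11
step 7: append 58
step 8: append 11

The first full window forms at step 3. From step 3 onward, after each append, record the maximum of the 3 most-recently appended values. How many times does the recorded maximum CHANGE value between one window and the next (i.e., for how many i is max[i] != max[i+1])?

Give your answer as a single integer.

Answer: 2

Derivation:
step 1: append 1 -> window=[1] (not full yet)
step 2: append 41 -> window=[1, 41] (not full yet)
step 3: append 40 -> window=[1, 41, 40] -> max=41
step 4: append 47 -> window=[41, 40, 47] -> max=47
step 5: append 25 -> window=[40, 47, 25] -> max=47
step 6: append 11 -> window=[47, 25, 11] -> max=47
step 7: append 58 -> window=[25, 11, 58] -> max=58
step 8: append 11 -> window=[11, 58, 11] -> max=58
Recorded maximums: 41 47 47 47 58 58
Changes between consecutive maximums: 2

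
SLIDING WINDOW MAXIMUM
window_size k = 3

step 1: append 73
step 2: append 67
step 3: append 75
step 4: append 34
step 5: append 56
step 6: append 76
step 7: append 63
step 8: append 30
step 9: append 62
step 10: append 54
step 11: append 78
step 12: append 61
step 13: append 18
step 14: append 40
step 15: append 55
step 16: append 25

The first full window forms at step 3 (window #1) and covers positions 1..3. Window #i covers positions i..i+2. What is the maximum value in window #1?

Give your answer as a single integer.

step 1: append 73 -> window=[73] (not full yet)
step 2: append 67 -> window=[73, 67] (not full yet)
step 3: append 75 -> window=[73, 67, 75] -> max=75
Window #1 max = 75

Answer: 75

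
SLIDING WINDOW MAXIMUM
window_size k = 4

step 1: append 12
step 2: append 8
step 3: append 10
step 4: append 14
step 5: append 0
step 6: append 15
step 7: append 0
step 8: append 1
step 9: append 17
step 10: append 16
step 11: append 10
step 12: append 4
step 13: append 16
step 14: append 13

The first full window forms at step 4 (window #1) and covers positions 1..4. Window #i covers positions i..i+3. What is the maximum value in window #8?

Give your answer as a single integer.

Answer: 17

Derivation:
step 1: append 12 -> window=[12] (not full yet)
step 2: append 8 -> window=[12, 8] (not full yet)
step 3: append 10 -> window=[12, 8, 10] (not full yet)
step 4: append 14 -> window=[12, 8, 10, 14] -> max=14
step 5: append 0 -> window=[8, 10, 14, 0] -> max=14
step 6: append 15 -> window=[10, 14, 0, 15] -> max=15
step 7: append 0 -> window=[14, 0, 15, 0] -> max=15
step 8: append 1 -> window=[0, 15, 0, 1] -> max=15
step 9: append 17 -> window=[15, 0, 1, 17] -> max=17
step 10: append 16 -> window=[0, 1, 17, 16] -> max=17
step 11: append 10 -> window=[1, 17, 16, 10] -> max=17
Window #8 max = 17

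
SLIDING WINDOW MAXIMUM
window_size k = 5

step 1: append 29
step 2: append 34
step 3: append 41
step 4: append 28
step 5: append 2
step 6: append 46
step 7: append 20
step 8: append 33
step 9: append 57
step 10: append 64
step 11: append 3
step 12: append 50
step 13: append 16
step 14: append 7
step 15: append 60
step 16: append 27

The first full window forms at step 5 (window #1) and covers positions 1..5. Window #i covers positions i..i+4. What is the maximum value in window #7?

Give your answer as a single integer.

Answer: 64

Derivation:
step 1: append 29 -> window=[29] (not full yet)
step 2: append 34 -> window=[29, 34] (not full yet)
step 3: append 41 -> window=[29, 34, 41] (not full yet)
step 4: append 28 -> window=[29, 34, 41, 28] (not full yet)
step 5: append 2 -> window=[29, 34, 41, 28, 2] -> max=41
step 6: append 46 -> window=[34, 41, 28, 2, 46] -> max=46
step 7: append 20 -> window=[41, 28, 2, 46, 20] -> max=46
step 8: append 33 -> window=[28, 2, 46, 20, 33] -> max=46
step 9: append 57 -> window=[2, 46, 20, 33, 57] -> max=57
step 10: append 64 -> window=[46, 20, 33, 57, 64] -> max=64
step 11: append 3 -> window=[20, 33, 57, 64, 3] -> max=64
Window #7 max = 64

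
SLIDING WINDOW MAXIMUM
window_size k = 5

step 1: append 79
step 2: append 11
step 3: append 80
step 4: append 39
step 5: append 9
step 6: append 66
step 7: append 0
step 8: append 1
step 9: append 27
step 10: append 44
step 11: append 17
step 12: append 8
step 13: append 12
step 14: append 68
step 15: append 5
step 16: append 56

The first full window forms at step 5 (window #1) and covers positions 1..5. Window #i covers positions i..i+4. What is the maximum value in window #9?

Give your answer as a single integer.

Answer: 44

Derivation:
step 1: append 79 -> window=[79] (not full yet)
step 2: append 11 -> window=[79, 11] (not full yet)
step 3: append 80 -> window=[79, 11, 80] (not full yet)
step 4: append 39 -> window=[79, 11, 80, 39] (not full yet)
step 5: append 9 -> window=[79, 11, 80, 39, 9] -> max=80
step 6: append 66 -> window=[11, 80, 39, 9, 66] -> max=80
step 7: append 0 -> window=[80, 39, 9, 66, 0] -> max=80
step 8: append 1 -> window=[39, 9, 66, 0, 1] -> max=66
step 9: append 27 -> window=[9, 66, 0, 1, 27] -> max=66
step 10: append 44 -> window=[66, 0, 1, 27, 44] -> max=66
step 11: append 17 -> window=[0, 1, 27, 44, 17] -> max=44
step 12: append 8 -> window=[1, 27, 44, 17, 8] -> max=44
step 13: append 12 -> window=[27, 44, 17, 8, 12] -> max=44
Window #9 max = 44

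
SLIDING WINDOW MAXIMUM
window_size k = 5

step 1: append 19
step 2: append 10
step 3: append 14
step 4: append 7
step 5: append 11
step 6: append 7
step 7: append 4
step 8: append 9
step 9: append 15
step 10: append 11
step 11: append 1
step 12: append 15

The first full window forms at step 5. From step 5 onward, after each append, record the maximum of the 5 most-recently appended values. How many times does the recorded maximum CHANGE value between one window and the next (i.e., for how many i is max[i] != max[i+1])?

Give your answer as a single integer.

step 1: append 19 -> window=[19] (not full yet)
step 2: append 10 -> window=[19, 10] (not full yet)
step 3: append 14 -> window=[19, 10, 14] (not full yet)
step 4: append 7 -> window=[19, 10, 14, 7] (not full yet)
step 5: append 11 -> window=[19, 10, 14, 7, 11] -> max=19
step 6: append 7 -> window=[10, 14, 7, 11, 7] -> max=14
step 7: append 4 -> window=[14, 7, 11, 7, 4] -> max=14
step 8: append 9 -> window=[7, 11, 7, 4, 9] -> max=11
step 9: append 15 -> window=[11, 7, 4, 9, 15] -> max=15
step 10: append 11 -> window=[7, 4, 9, 15, 11] -> max=15
step 11: append 1 -> window=[4, 9, 15, 11, 1] -> max=15
step 12: append 15 -> window=[9, 15, 11, 1, 15] -> max=15
Recorded maximums: 19 14 14 11 15 15 15 15
Changes between consecutive maximums: 3

Answer: 3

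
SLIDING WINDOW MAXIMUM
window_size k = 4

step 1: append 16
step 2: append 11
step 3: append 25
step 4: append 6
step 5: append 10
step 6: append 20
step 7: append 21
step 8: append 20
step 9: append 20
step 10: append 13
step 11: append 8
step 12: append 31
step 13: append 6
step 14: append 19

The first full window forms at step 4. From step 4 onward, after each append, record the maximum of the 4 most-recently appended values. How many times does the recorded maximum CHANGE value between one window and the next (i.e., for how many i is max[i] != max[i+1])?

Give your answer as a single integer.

Answer: 3

Derivation:
step 1: append 16 -> window=[16] (not full yet)
step 2: append 11 -> window=[16, 11] (not full yet)
step 3: append 25 -> window=[16, 11, 25] (not full yet)
step 4: append 6 -> window=[16, 11, 25, 6] -> max=25
step 5: append 10 -> window=[11, 25, 6, 10] -> max=25
step 6: append 20 -> window=[25, 6, 10, 20] -> max=25
step 7: append 21 -> window=[6, 10, 20, 21] -> max=21
step 8: append 20 -> window=[10, 20, 21, 20] -> max=21
step 9: append 20 -> window=[20, 21, 20, 20] -> max=21
step 10: append 13 -> window=[21, 20, 20, 13] -> max=21
step 11: append 8 -> window=[20, 20, 13, 8] -> max=20
step 12: append 31 -> window=[20, 13, 8, 31] -> max=31
step 13: append 6 -> window=[13, 8, 31, 6] -> max=31
step 14: append 19 -> window=[8, 31, 6, 19] -> max=31
Recorded maximums: 25 25 25 21 21 21 21 20 31 31 31
Changes between consecutive maximums: 3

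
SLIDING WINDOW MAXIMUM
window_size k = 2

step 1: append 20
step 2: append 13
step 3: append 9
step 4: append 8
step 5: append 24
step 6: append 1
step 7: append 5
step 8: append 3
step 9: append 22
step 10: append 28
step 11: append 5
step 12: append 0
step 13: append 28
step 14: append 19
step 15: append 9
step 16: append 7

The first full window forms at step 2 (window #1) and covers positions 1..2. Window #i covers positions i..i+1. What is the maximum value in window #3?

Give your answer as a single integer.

step 1: append 20 -> window=[20] (not full yet)
step 2: append 13 -> window=[20, 13] -> max=20
step 3: append 9 -> window=[13, 9] -> max=13
step 4: append 8 -> window=[9, 8] -> max=9
Window #3 max = 9

Answer: 9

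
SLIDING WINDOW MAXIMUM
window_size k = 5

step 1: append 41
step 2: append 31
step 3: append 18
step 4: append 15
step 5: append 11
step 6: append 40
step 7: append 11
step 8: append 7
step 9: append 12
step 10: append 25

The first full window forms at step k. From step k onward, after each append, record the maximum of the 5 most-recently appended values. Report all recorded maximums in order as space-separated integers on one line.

step 1: append 41 -> window=[41] (not full yet)
step 2: append 31 -> window=[41, 31] (not full yet)
step 3: append 18 -> window=[41, 31, 18] (not full yet)
step 4: append 15 -> window=[41, 31, 18, 15] (not full yet)
step 5: append 11 -> window=[41, 31, 18, 15, 11] -> max=41
step 6: append 40 -> window=[31, 18, 15, 11, 40] -> max=40
step 7: append 11 -> window=[18, 15, 11, 40, 11] -> max=40
step 8: append 7 -> window=[15, 11, 40, 11, 7] -> max=40
step 9: append 12 -> window=[11, 40, 11, 7, 12] -> max=40
step 10: append 25 -> window=[40, 11, 7, 12, 25] -> max=40

Answer: 41 40 40 40 40 40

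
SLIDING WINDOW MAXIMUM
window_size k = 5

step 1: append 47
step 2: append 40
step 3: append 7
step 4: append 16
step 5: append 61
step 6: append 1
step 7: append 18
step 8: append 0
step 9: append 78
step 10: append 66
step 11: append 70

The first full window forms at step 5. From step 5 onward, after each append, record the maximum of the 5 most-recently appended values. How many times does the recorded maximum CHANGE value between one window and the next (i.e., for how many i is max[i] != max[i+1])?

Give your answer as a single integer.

Answer: 1

Derivation:
step 1: append 47 -> window=[47] (not full yet)
step 2: append 40 -> window=[47, 40] (not full yet)
step 3: append 7 -> window=[47, 40, 7] (not full yet)
step 4: append 16 -> window=[47, 40, 7, 16] (not full yet)
step 5: append 61 -> window=[47, 40, 7, 16, 61] -> max=61
step 6: append 1 -> window=[40, 7, 16, 61, 1] -> max=61
step 7: append 18 -> window=[7, 16, 61, 1, 18] -> max=61
step 8: append 0 -> window=[16, 61, 1, 18, 0] -> max=61
step 9: append 78 -> window=[61, 1, 18, 0, 78] -> max=78
step 10: append 66 -> window=[1, 18, 0, 78, 66] -> max=78
step 11: append 70 -> window=[18, 0, 78, 66, 70] -> max=78
Recorded maximums: 61 61 61 61 78 78 78
Changes between consecutive maximums: 1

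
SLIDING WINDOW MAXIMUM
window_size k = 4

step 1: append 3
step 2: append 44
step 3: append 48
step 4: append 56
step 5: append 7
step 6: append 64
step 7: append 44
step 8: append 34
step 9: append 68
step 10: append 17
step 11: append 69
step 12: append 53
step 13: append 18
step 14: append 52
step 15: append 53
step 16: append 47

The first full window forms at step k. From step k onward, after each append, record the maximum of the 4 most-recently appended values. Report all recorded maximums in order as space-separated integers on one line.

step 1: append 3 -> window=[3] (not full yet)
step 2: append 44 -> window=[3, 44] (not full yet)
step 3: append 48 -> window=[3, 44, 48] (not full yet)
step 4: append 56 -> window=[3, 44, 48, 56] -> max=56
step 5: append 7 -> window=[44, 48, 56, 7] -> max=56
step 6: append 64 -> window=[48, 56, 7, 64] -> max=64
step 7: append 44 -> window=[56, 7, 64, 44] -> max=64
step 8: append 34 -> window=[7, 64, 44, 34] -> max=64
step 9: append 68 -> window=[64, 44, 34, 68] -> max=68
step 10: append 17 -> window=[44, 34, 68, 17] -> max=68
step 11: append 69 -> window=[34, 68, 17, 69] -> max=69
step 12: append 53 -> window=[68, 17, 69, 53] -> max=69
step 13: append 18 -> window=[17, 69, 53, 18] -> max=69
step 14: append 52 -> window=[69, 53, 18, 52] -> max=69
step 15: append 53 -> window=[53, 18, 52, 53] -> max=53
step 16: append 47 -> window=[18, 52, 53, 47] -> max=53

Answer: 56 56 64 64 64 68 68 69 69 69 69 53 53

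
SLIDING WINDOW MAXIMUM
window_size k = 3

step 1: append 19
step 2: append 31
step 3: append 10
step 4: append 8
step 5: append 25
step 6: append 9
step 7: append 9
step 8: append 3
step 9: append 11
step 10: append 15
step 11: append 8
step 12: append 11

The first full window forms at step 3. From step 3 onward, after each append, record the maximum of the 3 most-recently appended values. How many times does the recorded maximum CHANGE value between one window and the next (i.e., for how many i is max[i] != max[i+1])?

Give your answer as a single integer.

Answer: 4

Derivation:
step 1: append 19 -> window=[19] (not full yet)
step 2: append 31 -> window=[19, 31] (not full yet)
step 3: append 10 -> window=[19, 31, 10] -> max=31
step 4: append 8 -> window=[31, 10, 8] -> max=31
step 5: append 25 -> window=[10, 8, 25] -> max=25
step 6: append 9 -> window=[8, 25, 9] -> max=25
step 7: append 9 -> window=[25, 9, 9] -> max=25
step 8: append 3 -> window=[9, 9, 3] -> max=9
step 9: append 11 -> window=[9, 3, 11] -> max=11
step 10: append 15 -> window=[3, 11, 15] -> max=15
step 11: append 8 -> window=[11, 15, 8] -> max=15
step 12: append 11 -> window=[15, 8, 11] -> max=15
Recorded maximums: 31 31 25 25 25 9 11 15 15 15
Changes between consecutive maximums: 4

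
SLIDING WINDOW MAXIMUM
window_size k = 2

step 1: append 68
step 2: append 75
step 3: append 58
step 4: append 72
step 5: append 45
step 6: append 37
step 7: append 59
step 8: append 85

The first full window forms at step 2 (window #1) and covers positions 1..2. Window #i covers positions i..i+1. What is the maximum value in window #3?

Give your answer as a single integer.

Answer: 72

Derivation:
step 1: append 68 -> window=[68] (not full yet)
step 2: append 75 -> window=[68, 75] -> max=75
step 3: append 58 -> window=[75, 58] -> max=75
step 4: append 72 -> window=[58, 72] -> max=72
Window #3 max = 72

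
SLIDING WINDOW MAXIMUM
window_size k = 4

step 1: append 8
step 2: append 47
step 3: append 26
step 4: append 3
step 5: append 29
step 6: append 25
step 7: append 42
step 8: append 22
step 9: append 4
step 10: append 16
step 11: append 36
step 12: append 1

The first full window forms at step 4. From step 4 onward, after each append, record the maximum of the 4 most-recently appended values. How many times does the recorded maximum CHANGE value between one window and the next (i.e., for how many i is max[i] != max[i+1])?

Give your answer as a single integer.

step 1: append 8 -> window=[8] (not full yet)
step 2: append 47 -> window=[8, 47] (not full yet)
step 3: append 26 -> window=[8, 47, 26] (not full yet)
step 4: append 3 -> window=[8, 47, 26, 3] -> max=47
step 5: append 29 -> window=[47, 26, 3, 29] -> max=47
step 6: append 25 -> window=[26, 3, 29, 25] -> max=29
step 7: append 42 -> window=[3, 29, 25, 42] -> max=42
step 8: append 22 -> window=[29, 25, 42, 22] -> max=42
step 9: append 4 -> window=[25, 42, 22, 4] -> max=42
step 10: append 16 -> window=[42, 22, 4, 16] -> max=42
step 11: append 36 -> window=[22, 4, 16, 36] -> max=36
step 12: append 1 -> window=[4, 16, 36, 1] -> max=36
Recorded maximums: 47 47 29 42 42 42 42 36 36
Changes between consecutive maximums: 3

Answer: 3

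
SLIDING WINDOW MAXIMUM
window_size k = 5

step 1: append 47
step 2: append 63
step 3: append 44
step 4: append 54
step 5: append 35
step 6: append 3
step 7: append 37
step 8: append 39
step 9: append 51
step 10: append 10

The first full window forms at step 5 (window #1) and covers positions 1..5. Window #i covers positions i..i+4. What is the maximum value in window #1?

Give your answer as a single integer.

step 1: append 47 -> window=[47] (not full yet)
step 2: append 63 -> window=[47, 63] (not full yet)
step 3: append 44 -> window=[47, 63, 44] (not full yet)
step 4: append 54 -> window=[47, 63, 44, 54] (not full yet)
step 5: append 35 -> window=[47, 63, 44, 54, 35] -> max=63
Window #1 max = 63

Answer: 63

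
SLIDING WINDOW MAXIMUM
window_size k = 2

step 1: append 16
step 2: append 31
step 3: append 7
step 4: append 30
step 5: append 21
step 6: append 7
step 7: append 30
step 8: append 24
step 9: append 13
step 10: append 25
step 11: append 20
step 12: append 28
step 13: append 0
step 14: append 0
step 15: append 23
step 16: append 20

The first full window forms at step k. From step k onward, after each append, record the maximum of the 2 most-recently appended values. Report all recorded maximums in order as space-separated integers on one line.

step 1: append 16 -> window=[16] (not full yet)
step 2: append 31 -> window=[16, 31] -> max=31
step 3: append 7 -> window=[31, 7] -> max=31
step 4: append 30 -> window=[7, 30] -> max=30
step 5: append 21 -> window=[30, 21] -> max=30
step 6: append 7 -> window=[21, 7] -> max=21
step 7: append 30 -> window=[7, 30] -> max=30
step 8: append 24 -> window=[30, 24] -> max=30
step 9: append 13 -> window=[24, 13] -> max=24
step 10: append 25 -> window=[13, 25] -> max=25
step 11: append 20 -> window=[25, 20] -> max=25
step 12: append 28 -> window=[20, 28] -> max=28
step 13: append 0 -> window=[28, 0] -> max=28
step 14: append 0 -> window=[0, 0] -> max=0
step 15: append 23 -> window=[0, 23] -> max=23
step 16: append 20 -> window=[23, 20] -> max=23

Answer: 31 31 30 30 21 30 30 24 25 25 28 28 0 23 23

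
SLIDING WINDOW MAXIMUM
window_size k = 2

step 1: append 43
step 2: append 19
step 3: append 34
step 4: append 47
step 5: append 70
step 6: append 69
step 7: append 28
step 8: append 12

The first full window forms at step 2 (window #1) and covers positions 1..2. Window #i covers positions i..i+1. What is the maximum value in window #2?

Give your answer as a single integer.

step 1: append 43 -> window=[43] (not full yet)
step 2: append 19 -> window=[43, 19] -> max=43
step 3: append 34 -> window=[19, 34] -> max=34
Window #2 max = 34

Answer: 34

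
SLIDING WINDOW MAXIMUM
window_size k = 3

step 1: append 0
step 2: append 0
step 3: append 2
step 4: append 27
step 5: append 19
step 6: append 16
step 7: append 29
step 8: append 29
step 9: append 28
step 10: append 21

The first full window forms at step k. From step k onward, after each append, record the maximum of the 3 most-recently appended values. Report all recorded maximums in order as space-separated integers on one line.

Answer: 2 27 27 27 29 29 29 29

Derivation:
step 1: append 0 -> window=[0] (not full yet)
step 2: append 0 -> window=[0, 0] (not full yet)
step 3: append 2 -> window=[0, 0, 2] -> max=2
step 4: append 27 -> window=[0, 2, 27] -> max=27
step 5: append 19 -> window=[2, 27, 19] -> max=27
step 6: append 16 -> window=[27, 19, 16] -> max=27
step 7: append 29 -> window=[19, 16, 29] -> max=29
step 8: append 29 -> window=[16, 29, 29] -> max=29
step 9: append 28 -> window=[29, 29, 28] -> max=29
step 10: append 21 -> window=[29, 28, 21] -> max=29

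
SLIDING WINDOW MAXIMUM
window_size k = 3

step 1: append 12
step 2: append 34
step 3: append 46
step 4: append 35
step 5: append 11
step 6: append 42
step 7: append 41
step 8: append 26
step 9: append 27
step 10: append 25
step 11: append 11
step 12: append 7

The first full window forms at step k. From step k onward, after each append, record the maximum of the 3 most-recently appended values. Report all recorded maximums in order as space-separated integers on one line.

step 1: append 12 -> window=[12] (not full yet)
step 2: append 34 -> window=[12, 34] (not full yet)
step 3: append 46 -> window=[12, 34, 46] -> max=46
step 4: append 35 -> window=[34, 46, 35] -> max=46
step 5: append 11 -> window=[46, 35, 11] -> max=46
step 6: append 42 -> window=[35, 11, 42] -> max=42
step 7: append 41 -> window=[11, 42, 41] -> max=42
step 8: append 26 -> window=[42, 41, 26] -> max=42
step 9: append 27 -> window=[41, 26, 27] -> max=41
step 10: append 25 -> window=[26, 27, 25] -> max=27
step 11: append 11 -> window=[27, 25, 11] -> max=27
step 12: append 7 -> window=[25, 11, 7] -> max=25

Answer: 46 46 46 42 42 42 41 27 27 25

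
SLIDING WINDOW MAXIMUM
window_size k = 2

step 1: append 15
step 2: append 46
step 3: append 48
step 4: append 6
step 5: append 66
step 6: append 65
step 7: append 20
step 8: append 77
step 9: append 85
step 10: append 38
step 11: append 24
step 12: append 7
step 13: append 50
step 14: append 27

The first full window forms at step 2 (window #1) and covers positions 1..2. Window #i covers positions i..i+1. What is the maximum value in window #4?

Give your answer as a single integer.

step 1: append 15 -> window=[15] (not full yet)
step 2: append 46 -> window=[15, 46] -> max=46
step 3: append 48 -> window=[46, 48] -> max=48
step 4: append 6 -> window=[48, 6] -> max=48
step 5: append 66 -> window=[6, 66] -> max=66
Window #4 max = 66

Answer: 66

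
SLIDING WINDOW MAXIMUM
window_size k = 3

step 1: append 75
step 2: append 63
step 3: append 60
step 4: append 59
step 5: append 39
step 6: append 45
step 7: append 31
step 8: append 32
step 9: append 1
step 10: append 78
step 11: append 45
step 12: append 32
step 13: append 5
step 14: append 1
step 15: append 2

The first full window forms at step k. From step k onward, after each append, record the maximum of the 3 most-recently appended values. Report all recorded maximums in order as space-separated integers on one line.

Answer: 75 63 60 59 45 45 32 78 78 78 45 32 5

Derivation:
step 1: append 75 -> window=[75] (not full yet)
step 2: append 63 -> window=[75, 63] (not full yet)
step 3: append 60 -> window=[75, 63, 60] -> max=75
step 4: append 59 -> window=[63, 60, 59] -> max=63
step 5: append 39 -> window=[60, 59, 39] -> max=60
step 6: append 45 -> window=[59, 39, 45] -> max=59
step 7: append 31 -> window=[39, 45, 31] -> max=45
step 8: append 32 -> window=[45, 31, 32] -> max=45
step 9: append 1 -> window=[31, 32, 1] -> max=32
step 10: append 78 -> window=[32, 1, 78] -> max=78
step 11: append 45 -> window=[1, 78, 45] -> max=78
step 12: append 32 -> window=[78, 45, 32] -> max=78
step 13: append 5 -> window=[45, 32, 5] -> max=45
step 14: append 1 -> window=[32, 5, 1] -> max=32
step 15: append 2 -> window=[5, 1, 2] -> max=5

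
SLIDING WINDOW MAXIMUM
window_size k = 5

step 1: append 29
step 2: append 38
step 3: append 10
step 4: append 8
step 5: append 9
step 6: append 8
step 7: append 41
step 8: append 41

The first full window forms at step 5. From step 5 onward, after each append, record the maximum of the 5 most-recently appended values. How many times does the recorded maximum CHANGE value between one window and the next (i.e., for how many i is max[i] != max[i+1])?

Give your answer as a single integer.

Answer: 1

Derivation:
step 1: append 29 -> window=[29] (not full yet)
step 2: append 38 -> window=[29, 38] (not full yet)
step 3: append 10 -> window=[29, 38, 10] (not full yet)
step 4: append 8 -> window=[29, 38, 10, 8] (not full yet)
step 5: append 9 -> window=[29, 38, 10, 8, 9] -> max=38
step 6: append 8 -> window=[38, 10, 8, 9, 8] -> max=38
step 7: append 41 -> window=[10, 8, 9, 8, 41] -> max=41
step 8: append 41 -> window=[8, 9, 8, 41, 41] -> max=41
Recorded maximums: 38 38 41 41
Changes between consecutive maximums: 1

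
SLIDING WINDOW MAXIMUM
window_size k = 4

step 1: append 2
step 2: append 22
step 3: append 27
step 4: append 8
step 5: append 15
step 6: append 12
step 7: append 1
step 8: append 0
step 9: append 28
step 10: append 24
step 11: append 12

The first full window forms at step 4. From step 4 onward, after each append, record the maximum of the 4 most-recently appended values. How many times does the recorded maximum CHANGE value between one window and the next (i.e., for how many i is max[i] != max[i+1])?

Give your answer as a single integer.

step 1: append 2 -> window=[2] (not full yet)
step 2: append 22 -> window=[2, 22] (not full yet)
step 3: append 27 -> window=[2, 22, 27] (not full yet)
step 4: append 8 -> window=[2, 22, 27, 8] -> max=27
step 5: append 15 -> window=[22, 27, 8, 15] -> max=27
step 6: append 12 -> window=[27, 8, 15, 12] -> max=27
step 7: append 1 -> window=[8, 15, 12, 1] -> max=15
step 8: append 0 -> window=[15, 12, 1, 0] -> max=15
step 9: append 28 -> window=[12, 1, 0, 28] -> max=28
step 10: append 24 -> window=[1, 0, 28, 24] -> max=28
step 11: append 12 -> window=[0, 28, 24, 12] -> max=28
Recorded maximums: 27 27 27 15 15 28 28 28
Changes between consecutive maximums: 2

Answer: 2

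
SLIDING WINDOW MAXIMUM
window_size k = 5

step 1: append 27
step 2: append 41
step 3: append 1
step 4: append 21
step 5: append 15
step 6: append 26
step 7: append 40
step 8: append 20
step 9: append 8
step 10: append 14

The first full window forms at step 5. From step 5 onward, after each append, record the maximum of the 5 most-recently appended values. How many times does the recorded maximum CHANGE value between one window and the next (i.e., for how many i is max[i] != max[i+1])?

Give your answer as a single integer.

Answer: 1

Derivation:
step 1: append 27 -> window=[27] (not full yet)
step 2: append 41 -> window=[27, 41] (not full yet)
step 3: append 1 -> window=[27, 41, 1] (not full yet)
step 4: append 21 -> window=[27, 41, 1, 21] (not full yet)
step 5: append 15 -> window=[27, 41, 1, 21, 15] -> max=41
step 6: append 26 -> window=[41, 1, 21, 15, 26] -> max=41
step 7: append 40 -> window=[1, 21, 15, 26, 40] -> max=40
step 8: append 20 -> window=[21, 15, 26, 40, 20] -> max=40
step 9: append 8 -> window=[15, 26, 40, 20, 8] -> max=40
step 10: append 14 -> window=[26, 40, 20, 8, 14] -> max=40
Recorded maximums: 41 41 40 40 40 40
Changes between consecutive maximums: 1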